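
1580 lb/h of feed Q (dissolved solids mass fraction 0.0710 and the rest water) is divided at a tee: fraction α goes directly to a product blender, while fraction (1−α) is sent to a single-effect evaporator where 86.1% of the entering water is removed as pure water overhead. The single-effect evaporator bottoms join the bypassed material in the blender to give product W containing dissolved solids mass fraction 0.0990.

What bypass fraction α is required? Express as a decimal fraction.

0.646

All 1580×0.071 = 112.18 lb/h of dissolved solids reaches W, so W = 112.18/0.099 = 1133.1 lb/h and vapour = 446.87 lb/h.
The evaporator receives (1−α)·1580 of feed at 0.929 water and removes 0.861 of that water:
0.861×0.929×(1−α)×1580 = 446.87
(1−α) = 446.87/1263.8 = 0.3536;  α = 0.6464.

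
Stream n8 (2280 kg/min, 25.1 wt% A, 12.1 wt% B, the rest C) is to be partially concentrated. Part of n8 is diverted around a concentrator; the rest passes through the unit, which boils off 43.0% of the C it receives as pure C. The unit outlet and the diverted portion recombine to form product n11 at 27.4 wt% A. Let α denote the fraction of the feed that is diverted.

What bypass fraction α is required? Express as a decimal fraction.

0.689

All 2280×0.251 = 572.28 kg/min of A reaches n11, so n11 = 572.28/0.274 = 2088.6 kg/min and vapour = 191.39 kg/min.
The evaporator receives (1−α)·2280 of feed at 0.628 C and removes 0.430 of that C:
0.430×0.628×(1−α)×2280 = 191.39
(1−α) = 191.39/615.69 = 0.3108;  α = 0.6892.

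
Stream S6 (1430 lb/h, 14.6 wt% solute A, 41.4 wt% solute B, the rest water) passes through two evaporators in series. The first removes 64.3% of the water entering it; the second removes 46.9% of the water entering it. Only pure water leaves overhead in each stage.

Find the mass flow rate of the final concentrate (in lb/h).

water in feed = 1430×0.440 = 629.2 lb/h.
After stage 1: water left = (1−0.643)×629.2 = 224.62; stream total = 1025.4 lb/h.
After stage 2: water left = (1−0.469)×224.62 = 119.28; final concentrate = 920.08 lb/h.

920.1 lb/h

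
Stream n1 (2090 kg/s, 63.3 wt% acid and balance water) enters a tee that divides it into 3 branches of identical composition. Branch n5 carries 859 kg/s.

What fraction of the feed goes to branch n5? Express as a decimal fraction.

0.411

Fraction to n5 = 859/2090 = 0.4110.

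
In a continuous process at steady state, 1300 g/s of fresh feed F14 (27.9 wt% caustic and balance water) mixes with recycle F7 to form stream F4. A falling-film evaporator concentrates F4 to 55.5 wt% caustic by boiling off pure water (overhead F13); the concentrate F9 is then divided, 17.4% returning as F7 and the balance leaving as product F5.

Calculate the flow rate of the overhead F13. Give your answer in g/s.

Overall caustic balance (none leaves overhead): caustic in fresh feed = caustic in product, i.e. 1300×0.279 = (1−0.174)·F9·0.555.
F9 = 362.7/(0.555×0.826) = 791.18 g/s.
Recycle F7 = 0.174×791.18 = 137.67 g/s.
Combined feed F4 = 1300 + 137.67 = 1437.7 g/s.
Overhead F13 = F4 − F9 = 1437.7 − 791.18 = 646.49 g/s.

646.5 g/s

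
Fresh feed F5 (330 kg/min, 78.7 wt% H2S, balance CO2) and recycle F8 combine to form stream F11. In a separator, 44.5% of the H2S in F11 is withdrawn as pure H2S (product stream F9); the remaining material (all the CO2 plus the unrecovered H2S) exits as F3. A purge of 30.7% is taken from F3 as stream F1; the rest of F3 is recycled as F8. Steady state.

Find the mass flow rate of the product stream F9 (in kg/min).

187.8 kg/min

H2S in F11: m_A = 330×0.787 + (1−0.307)·(1−0.445)·m_A, so m_A = 259.71/0.6154 = 422.03 kg/min.
Product F9 = 0.445×422.03 = 187.8 kg/min.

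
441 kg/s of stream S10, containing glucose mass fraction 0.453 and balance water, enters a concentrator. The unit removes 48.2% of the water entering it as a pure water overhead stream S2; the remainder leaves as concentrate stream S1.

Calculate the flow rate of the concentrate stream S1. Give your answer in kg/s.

324.7 kg/s

water entering = 441×0.547 = 241.23 kg/s; overhead removed = 0.482×241.23 = 116.27 kg/s.
Concentrate = 441 − 116.27 = 324.73 kg/s.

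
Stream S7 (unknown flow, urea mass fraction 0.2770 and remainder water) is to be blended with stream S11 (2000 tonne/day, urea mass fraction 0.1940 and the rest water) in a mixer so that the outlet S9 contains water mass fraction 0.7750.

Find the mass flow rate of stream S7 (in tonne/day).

Let S7 be the unknown flow. Total out = 2000 + S7.
water balance: 1612 + 0.723·S7 = 0.775·(2000 + S7)
(0.723 − 0.775)·S7 = 0.775×2000 − 1612 = -62
S7 = -62 / -0.052 = 1192.3 tonne/day

1192 tonne/day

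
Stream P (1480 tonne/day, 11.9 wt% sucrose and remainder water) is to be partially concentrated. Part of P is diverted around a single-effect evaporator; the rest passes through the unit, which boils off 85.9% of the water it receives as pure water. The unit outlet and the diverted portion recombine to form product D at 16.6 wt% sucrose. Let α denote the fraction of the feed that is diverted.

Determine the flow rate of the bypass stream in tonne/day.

926.3 tonne/day

All 1480×0.119 = 176.12 tonne/day of sucrose reaches D, so D = 176.12/0.166 = 1061 tonne/day and vapour = 419.04 tonne/day.
The evaporator receives (1−α)·1480 of feed at 0.881 water and removes 0.859 of that water:
0.859×0.881×(1−α)×1480 = 419.04
(1−α) = 419.04/1120 = 0.3741;  α = 0.6259.
Bypass flow = 0.6259×1480 = 926.29 tonne/day.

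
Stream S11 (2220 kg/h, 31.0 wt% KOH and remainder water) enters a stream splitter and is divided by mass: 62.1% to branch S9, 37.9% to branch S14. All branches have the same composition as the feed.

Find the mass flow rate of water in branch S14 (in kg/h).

580.6 kg/h

Branch S14 total = 0.379×2220 = 841.38 kg/h.
water in S14 = 0.690×841.38 = 580.55 kg/h.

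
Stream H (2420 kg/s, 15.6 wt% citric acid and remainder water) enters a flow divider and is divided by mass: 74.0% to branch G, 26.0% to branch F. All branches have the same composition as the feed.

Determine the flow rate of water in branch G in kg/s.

1511 kg/s

Branch G total = 0.740×2420 = 1790.8 kg/s.
water in G = 0.844×1790.8 = 1511.4 kg/s.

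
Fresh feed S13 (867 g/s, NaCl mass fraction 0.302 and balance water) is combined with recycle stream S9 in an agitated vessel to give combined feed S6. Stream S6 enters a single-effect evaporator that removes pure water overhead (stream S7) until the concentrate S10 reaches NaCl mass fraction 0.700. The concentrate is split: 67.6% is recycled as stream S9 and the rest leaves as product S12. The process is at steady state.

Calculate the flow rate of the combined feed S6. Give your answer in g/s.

1647 g/s

Overall NaCl balance (none leaves overhead): NaCl in fresh feed = NaCl in product, i.e. 867×0.302 = (1−0.676)·S10·0.700.
S10 = 261.83/(0.700×0.324) = 1154.5 g/s.
Recycle S9 = 0.676×1154.5 = 780.42 g/s.
Combined feed S6 = 867 + 780.42 = 1647.4 g/s.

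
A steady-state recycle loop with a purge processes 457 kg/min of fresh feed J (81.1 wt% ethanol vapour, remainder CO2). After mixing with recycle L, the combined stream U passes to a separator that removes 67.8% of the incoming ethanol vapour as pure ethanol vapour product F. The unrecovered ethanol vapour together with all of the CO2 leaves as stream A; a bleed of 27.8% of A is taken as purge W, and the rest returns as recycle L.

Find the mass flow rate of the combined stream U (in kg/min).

793.6 kg/min

CO2 enters only via J and leaves only via the purge: 457×0.189 = 0.278×(CO2 in A), and the separator passes all CO2, so CO2 in U = CO2 in A = 310.69 kg/min.
ethanol vapour in U: m_A = 457×0.811 + (1−0.278)·(1−0.678)·m_A, so m_A = 370.63/0.7675 = 482.89 kg/min.
U = 482.89 + 310.69 = 793.59 kg/min.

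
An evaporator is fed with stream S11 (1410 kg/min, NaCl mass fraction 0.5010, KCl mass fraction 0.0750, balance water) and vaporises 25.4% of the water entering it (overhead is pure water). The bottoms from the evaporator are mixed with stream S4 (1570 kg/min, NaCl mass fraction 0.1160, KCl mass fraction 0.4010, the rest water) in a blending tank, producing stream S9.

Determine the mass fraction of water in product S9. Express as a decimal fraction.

Vapour removed = 0.254×0.424×1410 = 151.85 kg/min; concentrate = 1258.1 kg/min.
water reaching the mixer = 445.99 (from concentrate) + 1570×0.483 = 1204.3 kg/min.
Product flow = 1258.1 + 1570 = 2828.1 kg/min; water fraction = 0.4258.

0.4258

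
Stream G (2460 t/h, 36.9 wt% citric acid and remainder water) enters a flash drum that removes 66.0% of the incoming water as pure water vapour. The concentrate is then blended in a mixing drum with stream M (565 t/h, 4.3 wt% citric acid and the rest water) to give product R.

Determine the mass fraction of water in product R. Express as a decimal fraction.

0.534

Vapour removed = 0.660×0.631×2460 = 1024.5 t/h; concentrate = 1435.5 t/h.
water reaching the mixer = 527.77 (from concentrate) + 565×0.957 = 1068.5 t/h.
Product flow = 1435.5 + 565 = 2000.5 t/h; water fraction = 0.534.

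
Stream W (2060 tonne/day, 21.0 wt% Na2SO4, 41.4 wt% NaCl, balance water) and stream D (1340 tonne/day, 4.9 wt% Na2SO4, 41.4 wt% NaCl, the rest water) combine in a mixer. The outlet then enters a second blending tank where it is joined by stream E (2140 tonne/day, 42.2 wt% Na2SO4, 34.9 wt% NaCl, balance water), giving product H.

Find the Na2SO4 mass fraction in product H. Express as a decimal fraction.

0.253

Overall, product flow = 5540 tonne/day.
Na2SO4 in = 2060×0.210 + 1340×0.049 + 2140×0.422 = 1401.3 tonne/day.
Na2SO4 fraction in H = 0.253.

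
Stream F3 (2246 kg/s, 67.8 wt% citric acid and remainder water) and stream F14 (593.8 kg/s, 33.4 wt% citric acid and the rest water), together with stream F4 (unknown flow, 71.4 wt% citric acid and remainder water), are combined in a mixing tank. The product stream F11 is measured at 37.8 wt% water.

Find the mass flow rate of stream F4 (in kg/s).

491.7 kg/s

Let F4 be the unknown flow. Total out = 2839.8 + F4.
water balance: 1118.7 + 0.286·F4 = 0.378·(2839.8 + F4)
(0.286 − 0.378)·F4 = 0.378×2839.8 − 1118.7 = -45.238
F4 = -45.238 / -0.092 = 491.72 kg/s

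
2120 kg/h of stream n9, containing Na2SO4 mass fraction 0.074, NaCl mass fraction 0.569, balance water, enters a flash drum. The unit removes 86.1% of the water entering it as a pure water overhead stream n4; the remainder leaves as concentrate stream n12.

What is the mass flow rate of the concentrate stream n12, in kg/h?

water entering = 2120×0.357 = 756.84 kg/h; overhead removed = 0.861×756.84 = 651.64 kg/h.
Concentrate = 2120 − 651.64 = 1468.4 kg/h.

1468 kg/h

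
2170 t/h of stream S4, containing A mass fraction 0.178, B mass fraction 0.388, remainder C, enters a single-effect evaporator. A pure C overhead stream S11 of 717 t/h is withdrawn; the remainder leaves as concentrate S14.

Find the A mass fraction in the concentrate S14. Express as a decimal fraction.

0.266

A is not removed: 2170×0.178 = 386.26 t/h of A enters S14.
Concentrate = 2170 − 717 = 1453 t/h.
Mass fraction = 386.26/1453 = 0.266.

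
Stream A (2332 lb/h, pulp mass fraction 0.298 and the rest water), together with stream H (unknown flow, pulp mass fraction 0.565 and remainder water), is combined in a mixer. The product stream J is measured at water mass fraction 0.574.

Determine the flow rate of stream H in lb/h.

2147 lb/h

Let H be the unknown flow. Total out = 2332 + H.
water balance: 1637.1 + 0.435·H = 0.574·(2332 + H)
(0.435 − 0.574)·H = 0.574×2332 − 1637.1 = -298.5
H = -298.5 / -0.139 = 2147.5 lb/h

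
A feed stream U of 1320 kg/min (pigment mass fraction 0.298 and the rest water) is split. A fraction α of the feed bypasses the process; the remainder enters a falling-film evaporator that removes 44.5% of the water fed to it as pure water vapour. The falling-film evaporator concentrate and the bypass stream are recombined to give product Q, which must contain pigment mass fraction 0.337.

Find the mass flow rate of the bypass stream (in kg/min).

831 kg/min

All 1320×0.298 = 393.36 kg/min of pigment reaches Q, so Q = 393.36/0.337 = 1167.2 kg/min and vapour = 152.76 kg/min.
The evaporator receives (1−α)·1320 of feed at 0.702 water and removes 0.445 of that water:
0.445×0.702×(1−α)×1320 = 152.76
(1−α) = 152.76/412.35 = 0.3705;  α = 0.6295.
Bypass flow = 0.6295×1320 = 831 kg/min.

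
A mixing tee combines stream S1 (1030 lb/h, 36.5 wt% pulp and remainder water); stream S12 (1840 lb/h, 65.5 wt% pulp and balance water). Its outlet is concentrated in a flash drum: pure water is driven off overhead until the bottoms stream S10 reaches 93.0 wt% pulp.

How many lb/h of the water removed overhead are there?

pulp entering = 1030×0.365 + 1840×0.655 = 1581.2 lb/h.
All pulp reports to S10, so S10 = 1581.2/0.930 = 1700.2 lb/h.
Total feed = 2870 lb/h; overhead = 2870 − 1700.2 = 1169.8 lb/h.

1170 lb/h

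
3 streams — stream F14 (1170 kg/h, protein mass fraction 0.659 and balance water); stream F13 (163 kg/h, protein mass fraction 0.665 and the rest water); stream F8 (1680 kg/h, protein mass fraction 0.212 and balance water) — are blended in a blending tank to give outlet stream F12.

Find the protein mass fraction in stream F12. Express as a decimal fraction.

Total flow out = 1170 + 163 + 1680 = 3013 kg/h.
protein in = 1170×0.659 + 163×0.665 + 1680×0.212 = 1235.6 kg/h.
protein mass fraction in F12 = 1235.6/3013 = 0.410.

0.410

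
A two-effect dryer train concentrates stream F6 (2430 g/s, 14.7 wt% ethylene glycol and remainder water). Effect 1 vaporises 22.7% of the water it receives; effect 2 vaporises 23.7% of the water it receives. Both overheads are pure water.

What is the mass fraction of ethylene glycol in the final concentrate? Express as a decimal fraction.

0.226

water in feed = 2430×0.853 = 2072.8 g/s.
After stage 1: water left = (1−0.227)×2072.8 = 1602.3; stream total = 1959.5 g/s.
After stage 2: water left = (1−0.237)×1602.3 = 1222.5; final concentrate = 1579.7 g/s.
ethylene glycol fraction = 357.21/1579.7 = 0.226.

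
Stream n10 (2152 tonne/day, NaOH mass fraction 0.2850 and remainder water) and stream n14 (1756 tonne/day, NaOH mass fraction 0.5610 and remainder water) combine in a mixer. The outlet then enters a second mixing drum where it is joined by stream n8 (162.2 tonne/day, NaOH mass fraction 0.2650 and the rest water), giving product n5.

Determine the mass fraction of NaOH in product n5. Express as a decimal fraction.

0.4033

Overall, product flow = 4070.2 tonne/day.
NaOH in = 2152×0.285 + 1756×0.561 + 162.2×0.265 = 1641.4 tonne/day.
NaOH fraction in n5 = 0.4033.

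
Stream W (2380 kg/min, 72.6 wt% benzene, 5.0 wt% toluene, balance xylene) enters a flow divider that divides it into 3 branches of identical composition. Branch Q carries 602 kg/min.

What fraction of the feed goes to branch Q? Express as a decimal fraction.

0.253

Fraction to Q = 602/2380 = 0.2529.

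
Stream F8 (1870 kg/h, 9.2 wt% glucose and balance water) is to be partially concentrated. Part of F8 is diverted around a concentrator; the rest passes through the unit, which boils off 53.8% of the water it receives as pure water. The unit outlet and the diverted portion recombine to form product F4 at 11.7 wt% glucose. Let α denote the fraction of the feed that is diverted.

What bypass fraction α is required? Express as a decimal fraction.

0.563

All 1870×0.092 = 172.04 kg/h of glucose reaches F4, so F4 = 172.04/0.117 = 1470.4 kg/h and vapour = 399.57 kg/h.
The evaporator receives (1−α)·1870 of feed at 0.908 water and removes 0.538 of that water:
0.538×0.908×(1−α)×1870 = 399.57
(1−α) = 399.57/913.5 = 0.4374;  α = 0.5626.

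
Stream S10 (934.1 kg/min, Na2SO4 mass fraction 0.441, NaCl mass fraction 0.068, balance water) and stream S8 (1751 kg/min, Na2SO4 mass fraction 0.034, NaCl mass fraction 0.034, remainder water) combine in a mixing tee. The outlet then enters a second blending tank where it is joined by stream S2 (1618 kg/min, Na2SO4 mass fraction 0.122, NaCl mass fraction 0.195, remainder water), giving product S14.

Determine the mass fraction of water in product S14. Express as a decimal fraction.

Overall, product flow = 4303.1 kg/min.
water in = 934.1×0.491 + 1751×0.932 + 1618×0.683 = 3195.7 kg/min.
water fraction in S14 = 0.743.

0.743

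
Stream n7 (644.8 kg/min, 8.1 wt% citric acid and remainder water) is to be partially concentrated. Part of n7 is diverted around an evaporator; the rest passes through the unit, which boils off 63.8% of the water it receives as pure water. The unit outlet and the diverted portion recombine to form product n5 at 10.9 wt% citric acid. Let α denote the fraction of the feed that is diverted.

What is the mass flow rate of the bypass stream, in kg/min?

362.3 kg/min

All 644.8×0.081 = 52.229 kg/min of citric acid reaches n5, so n5 = 52.229/0.109 = 479.16 kg/min and vapour = 165.64 kg/min.
The evaporator receives (1−α)·644.8 of feed at 0.919 water and removes 0.638 of that water:
0.638×0.919×(1−α)×644.8 = 165.64
(1−α) = 165.64/378.06 = 0.4381;  α = 0.5619.
Bypass flow = 0.5619×644.8 = 362.3 kg/min.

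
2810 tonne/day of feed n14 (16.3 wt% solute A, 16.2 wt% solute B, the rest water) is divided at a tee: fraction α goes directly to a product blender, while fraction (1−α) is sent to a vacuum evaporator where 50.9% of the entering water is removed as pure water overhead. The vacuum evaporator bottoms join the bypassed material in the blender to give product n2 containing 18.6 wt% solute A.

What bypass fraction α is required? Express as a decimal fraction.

0.640

All 2810×0.163 = 458.03 tonne/day of solute A reaches n2, so n2 = 458.03/0.186 = 2462.5 tonne/day and vapour = 347.47 tonne/day.
The evaporator receives (1−α)·2810 of feed at 0.675 water and removes 0.509 of that water:
0.509×0.675×(1−α)×2810 = 347.47
(1−α) = 347.47/965.45 = 0.3599;  α = 0.6401.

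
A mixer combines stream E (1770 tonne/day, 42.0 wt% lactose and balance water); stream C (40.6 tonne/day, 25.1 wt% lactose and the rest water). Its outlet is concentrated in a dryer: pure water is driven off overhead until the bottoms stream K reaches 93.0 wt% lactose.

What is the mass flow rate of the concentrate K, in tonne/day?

lactose entering = 1770×0.420 + 40.6×0.251 = 753.59 tonne/day.
All lactose reports to K, so K = 753.59/0.930 = 810.31 tonne/day.

810.3 tonne/day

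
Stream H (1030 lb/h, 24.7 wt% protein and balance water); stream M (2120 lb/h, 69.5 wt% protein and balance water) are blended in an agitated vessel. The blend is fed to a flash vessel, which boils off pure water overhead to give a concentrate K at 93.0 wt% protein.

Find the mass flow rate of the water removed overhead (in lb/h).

protein entering = 1030×0.247 + 2120×0.695 = 1727.8 lb/h.
All protein reports to K, so K = 1727.8/0.930 = 1857.9 lb/h.
Total feed = 3150 lb/h; overhead = 3150 − 1857.9 = 1292.1 lb/h.

1292 lb/h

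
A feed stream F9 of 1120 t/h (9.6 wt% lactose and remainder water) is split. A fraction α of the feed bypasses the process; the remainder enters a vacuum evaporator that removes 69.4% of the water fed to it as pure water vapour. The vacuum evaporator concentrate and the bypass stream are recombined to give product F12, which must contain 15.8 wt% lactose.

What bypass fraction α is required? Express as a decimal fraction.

0.375

All 1120×0.096 = 107.52 t/h of lactose reaches F12, so F12 = 107.52/0.158 = 680.51 t/h and vapour = 439.49 t/h.
The evaporator receives (1−α)·1120 of feed at 0.904 water and removes 0.694 of that water:
0.694×0.904×(1−α)×1120 = 439.49
(1−α) = 439.49/702.66 = 0.6255;  α = 0.3745.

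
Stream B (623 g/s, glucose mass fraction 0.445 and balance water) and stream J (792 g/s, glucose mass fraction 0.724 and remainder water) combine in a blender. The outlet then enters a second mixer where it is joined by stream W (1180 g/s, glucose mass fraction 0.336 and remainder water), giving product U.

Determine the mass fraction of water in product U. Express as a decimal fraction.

Overall, product flow = 2595 g/s.
water in = 623×0.555 + 792×0.276 + 1180×0.664 = 1347.9 g/s.
water fraction in U = 0.519.

0.519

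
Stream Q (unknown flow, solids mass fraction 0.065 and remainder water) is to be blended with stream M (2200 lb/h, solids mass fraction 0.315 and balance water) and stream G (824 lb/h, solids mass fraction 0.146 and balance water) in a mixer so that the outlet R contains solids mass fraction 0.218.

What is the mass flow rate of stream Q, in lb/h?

Let Q be the unknown flow. Total out = 3024 + Q.
solids balance: 813.3 + 0.065·Q = 0.218·(3024 + Q)
(0.065 − 0.218)·Q = 0.218×3024 − 813.3 = -154.07
Q = -154.07 / -0.153 = 1007 lb/h

1007 lb/h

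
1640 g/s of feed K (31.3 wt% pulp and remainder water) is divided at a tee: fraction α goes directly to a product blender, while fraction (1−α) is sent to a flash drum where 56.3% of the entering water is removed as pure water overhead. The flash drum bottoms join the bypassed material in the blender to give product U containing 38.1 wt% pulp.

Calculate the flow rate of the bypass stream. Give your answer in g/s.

883.2 g/s

All 1640×0.313 = 513.32 g/s of pulp reaches U, so U = 513.32/0.381 = 1347.3 g/s and vapour = 292.7 g/s.
The evaporator receives (1−α)·1640 of feed at 0.687 water and removes 0.563 of that water:
0.563×0.687×(1−α)×1640 = 292.7
(1−α) = 292.7/634.32 = 0.4614;  α = 0.5386.
Bypass flow = 0.5386×1640 = 883.23 g/s.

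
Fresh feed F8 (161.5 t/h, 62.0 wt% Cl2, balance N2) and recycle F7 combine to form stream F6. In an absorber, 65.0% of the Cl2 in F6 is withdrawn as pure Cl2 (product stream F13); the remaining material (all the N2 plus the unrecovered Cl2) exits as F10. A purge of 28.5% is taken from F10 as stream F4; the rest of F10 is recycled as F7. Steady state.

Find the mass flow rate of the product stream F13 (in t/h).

86.81 t/h

Cl2 in F6: m_A = 161.5×0.620 + (1−0.285)·(1−0.650)·m_A, so m_A = 100.13/0.7497 = 133.55 t/h.
Product F13 = 0.650×133.55 = 86.808 t/h.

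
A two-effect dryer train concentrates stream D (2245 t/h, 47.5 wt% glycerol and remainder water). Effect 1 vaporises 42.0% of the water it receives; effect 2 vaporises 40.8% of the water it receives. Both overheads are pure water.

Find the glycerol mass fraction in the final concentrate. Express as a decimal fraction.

0.725

water in feed = 2245×0.525 = 1178.6 t/h.
After stage 1: water left = (1−0.420)×1178.6 = 683.6; stream total = 1750 t/h.
After stage 2: water left = (1−0.408)×683.6 = 404.69; final concentrate = 1471.1 t/h.
glycerol fraction = 1066.4/1471.1 = 0.725.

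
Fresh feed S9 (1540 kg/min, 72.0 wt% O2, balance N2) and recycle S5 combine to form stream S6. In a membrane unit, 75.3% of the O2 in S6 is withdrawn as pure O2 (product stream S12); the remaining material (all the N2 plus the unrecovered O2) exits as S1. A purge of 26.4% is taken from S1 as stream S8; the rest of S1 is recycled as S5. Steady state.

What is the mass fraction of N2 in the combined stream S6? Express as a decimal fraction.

N2 enters only via S9 and leaves only via the purge: 1540×0.280 = 0.264×(N2 in S1), and the membrane unit passes all N2, so N2 in S6 = N2 in S1 = 1633.3 kg/min.
O2 in S6: m_A = 1540×0.720 + (1−0.264)·(1−0.753)·m_A, so m_A = 1108.8/0.8182 = 1355.2 kg/min.
S6 = 1355.2 + 1633.3 = 2988.5 kg/min.
N2 fraction in S6 = 1633.3/2988.5 = 0.547.

0.547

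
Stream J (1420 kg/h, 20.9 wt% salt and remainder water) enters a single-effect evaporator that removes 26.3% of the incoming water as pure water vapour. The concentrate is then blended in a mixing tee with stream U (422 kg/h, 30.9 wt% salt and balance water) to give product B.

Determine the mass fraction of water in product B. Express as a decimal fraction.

0.724

Vapour removed = 0.263×0.791×1420 = 295.41 kg/h; concentrate = 1124.6 kg/h.
water reaching the mixer = 827.81 (from concentrate) + 422×0.691 = 1119.4 kg/h.
Product flow = 1124.6 + 422 = 1546.6 kg/h; water fraction = 0.724.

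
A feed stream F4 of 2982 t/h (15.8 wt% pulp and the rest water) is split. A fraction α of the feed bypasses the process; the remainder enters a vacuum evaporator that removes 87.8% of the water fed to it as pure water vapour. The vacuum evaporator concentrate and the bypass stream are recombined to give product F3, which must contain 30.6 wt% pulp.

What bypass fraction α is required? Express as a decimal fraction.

0.346

All 2982×0.158 = 471.16 t/h of pulp reaches F3, so F3 = 471.16/0.306 = 1539.7 t/h and vapour = 1442.3 t/h.
The evaporator receives (1−α)·2982 of feed at 0.842 water and removes 0.878 of that water:
0.878×0.842×(1−α)×2982 = 1442.3
(1−α) = 1442.3/2204.5 = 0.6542;  α = 0.3458.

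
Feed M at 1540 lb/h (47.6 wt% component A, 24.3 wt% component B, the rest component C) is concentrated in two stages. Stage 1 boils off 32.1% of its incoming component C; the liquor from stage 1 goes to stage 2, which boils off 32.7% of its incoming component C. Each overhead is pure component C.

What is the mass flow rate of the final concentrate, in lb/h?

1305 lb/h

component C in feed = 1540×0.281 = 432.74 lb/h.
After stage 1: component C left = (1−0.321)×432.74 = 293.83; stream total = 1401.1 lb/h.
After stage 2: component C left = (1−0.327)×293.83 = 197.75; final concentrate = 1305 lb/h.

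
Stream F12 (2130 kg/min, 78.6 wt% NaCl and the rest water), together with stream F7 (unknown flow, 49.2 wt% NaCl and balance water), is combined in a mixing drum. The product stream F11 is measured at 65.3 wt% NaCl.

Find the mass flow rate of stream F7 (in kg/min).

1760 kg/min

Let F7 be the unknown flow. Total out = 2130 + F7.
NaCl balance: 1674.2 + 0.492·F7 = 0.653·(2130 + F7)
(0.492 − 0.653)·F7 = 0.653×2130 − 1674.2 = -283.29
F7 = -283.29 / -0.161 = 1759.6 kg/min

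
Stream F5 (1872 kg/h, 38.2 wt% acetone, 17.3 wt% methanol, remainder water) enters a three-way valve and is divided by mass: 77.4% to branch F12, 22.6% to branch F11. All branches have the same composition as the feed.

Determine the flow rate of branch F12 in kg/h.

Branch F12 flow = 0.774×1872 = 1448.9 kg/h.

1449 kg/h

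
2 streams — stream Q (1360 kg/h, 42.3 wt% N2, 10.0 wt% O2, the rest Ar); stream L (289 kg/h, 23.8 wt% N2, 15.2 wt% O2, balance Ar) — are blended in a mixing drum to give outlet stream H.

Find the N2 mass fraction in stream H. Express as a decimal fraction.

0.391

Total flow out = 1360 + 289 = 1649 kg/h.
N2 in = 1360×0.423 + 289×0.238 = 644.06 kg/h.
N2 mass fraction in H = 644.06/1649 = 0.391.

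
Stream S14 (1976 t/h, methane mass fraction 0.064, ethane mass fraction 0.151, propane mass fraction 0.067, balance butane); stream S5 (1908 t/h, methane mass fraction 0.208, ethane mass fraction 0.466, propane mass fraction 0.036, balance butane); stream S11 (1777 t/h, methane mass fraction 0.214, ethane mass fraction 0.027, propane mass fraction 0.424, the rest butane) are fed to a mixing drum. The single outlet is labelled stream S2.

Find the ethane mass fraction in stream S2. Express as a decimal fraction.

Total flow out = 1976 + 1908 + 1777 = 5661 t/h.
ethane in = 1976×0.151 + 1908×0.466 + 1777×0.027 = 1235.5 t/h.
ethane mass fraction in S2 = 1235.5/5661 = 0.218.

0.218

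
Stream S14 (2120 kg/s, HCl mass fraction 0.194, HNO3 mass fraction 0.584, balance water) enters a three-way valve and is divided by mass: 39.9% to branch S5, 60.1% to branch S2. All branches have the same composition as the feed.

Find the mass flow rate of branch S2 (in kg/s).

1274 kg/s

Branch S2 flow = 0.601×2120 = 1274.1 kg/s.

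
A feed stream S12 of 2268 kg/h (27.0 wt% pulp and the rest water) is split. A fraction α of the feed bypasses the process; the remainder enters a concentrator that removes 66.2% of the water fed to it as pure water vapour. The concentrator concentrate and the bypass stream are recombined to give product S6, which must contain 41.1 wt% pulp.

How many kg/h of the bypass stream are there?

657.9 kg/h

All 2268×0.270 = 612.36 kg/h of pulp reaches S6, so S6 = 612.36/0.411 = 1489.9 kg/h and vapour = 778.07 kg/h.
The evaporator receives (1−α)·2268 of feed at 0.730 water and removes 0.662 of that water:
0.662×0.730×(1−α)×2268 = 778.07
(1−α) = 778.07/1096 = 0.7099;  α = 0.2901.
Bypass flow = 0.2901×2268 = 657.95 kg/h.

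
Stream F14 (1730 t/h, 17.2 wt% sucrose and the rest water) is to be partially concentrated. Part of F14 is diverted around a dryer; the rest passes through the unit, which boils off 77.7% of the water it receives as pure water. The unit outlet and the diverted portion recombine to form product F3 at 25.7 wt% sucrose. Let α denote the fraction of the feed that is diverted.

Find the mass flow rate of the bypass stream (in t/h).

All 1730×0.172 = 297.56 t/h of sucrose reaches F3, so F3 = 297.56/0.257 = 1157.8 t/h and vapour = 572.18 t/h.
The evaporator receives (1−α)·1730 of feed at 0.828 water and removes 0.777 of that water:
0.777×0.828×(1−α)×1730 = 572.18
(1−α) = 572.18/1113 = 0.5141;  α = 0.4859.
Bypass flow = 0.4859×1730 = 840.63 t/h.

840.6 t/h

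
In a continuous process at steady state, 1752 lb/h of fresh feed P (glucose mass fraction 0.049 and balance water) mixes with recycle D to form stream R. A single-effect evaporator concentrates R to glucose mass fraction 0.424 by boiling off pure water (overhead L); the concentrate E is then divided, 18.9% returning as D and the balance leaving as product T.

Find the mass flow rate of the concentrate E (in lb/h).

249.7 lb/h

Overall glucose balance (none leaves overhead): glucose in fresh feed = glucose in product, i.e. 1752×0.049 = (1−0.189)·E·0.424.
E = 85.848/(0.424×0.811) = 249.66 lb/h.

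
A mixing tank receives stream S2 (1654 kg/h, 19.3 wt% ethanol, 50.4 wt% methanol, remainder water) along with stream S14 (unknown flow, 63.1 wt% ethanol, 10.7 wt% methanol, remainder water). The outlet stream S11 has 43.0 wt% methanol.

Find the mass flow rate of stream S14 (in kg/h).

378.9 kg/h

Let S14 be the unknown flow. Total out = 1654 + S14.
methanol balance: 833.62 + 0.107·S14 = 0.430·(1654 + S14)
(0.107 − 0.430)·S14 = 0.430×1654 − 833.62 = -122.4
S14 = -122.4 / -0.323 = 378.93 kg/h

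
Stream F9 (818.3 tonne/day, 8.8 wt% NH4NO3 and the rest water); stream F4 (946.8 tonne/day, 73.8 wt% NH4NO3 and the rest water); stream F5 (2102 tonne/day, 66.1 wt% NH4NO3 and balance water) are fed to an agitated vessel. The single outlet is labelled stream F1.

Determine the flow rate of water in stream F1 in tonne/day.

1707 tonne/day

water out = water in = 818.3×0.912 + 946.8×0.262 + 2102×0.339 = 1706.9 tonne/day.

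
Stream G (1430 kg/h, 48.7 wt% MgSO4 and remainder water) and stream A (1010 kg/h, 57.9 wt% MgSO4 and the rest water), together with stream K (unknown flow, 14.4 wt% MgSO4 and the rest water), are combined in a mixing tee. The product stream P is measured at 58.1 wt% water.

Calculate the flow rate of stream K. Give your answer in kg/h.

Let K be the unknown flow. Total out = 2440 + K.
water balance: 1158.8 + 0.856·K = 0.581·(2440 + K)
(0.856 − 0.581)·K = 0.581×2440 − 1158.8 = 258.84
K = 258.84 / 0.275 = 941.24 kg/h

941.2 kg/h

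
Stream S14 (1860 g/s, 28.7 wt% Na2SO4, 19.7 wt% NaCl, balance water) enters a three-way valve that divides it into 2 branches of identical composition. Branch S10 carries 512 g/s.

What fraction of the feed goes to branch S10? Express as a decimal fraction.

0.275

Fraction to S10 = 512/1860 = 0.2753.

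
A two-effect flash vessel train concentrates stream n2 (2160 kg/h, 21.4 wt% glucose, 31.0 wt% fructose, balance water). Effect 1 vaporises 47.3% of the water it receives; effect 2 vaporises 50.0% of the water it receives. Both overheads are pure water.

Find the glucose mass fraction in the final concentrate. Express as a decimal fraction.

0.330

water in feed = 2160×0.476 = 1028.2 kg/h.
After stage 1: water left = (1−0.473)×1028.2 = 541.84; stream total = 1673.7 kg/h.
After stage 2: water left = (1−0.500)×541.84 = 270.92; final concentrate = 1402.8 kg/h.
glucose fraction = 462.24/1402.8 = 0.330.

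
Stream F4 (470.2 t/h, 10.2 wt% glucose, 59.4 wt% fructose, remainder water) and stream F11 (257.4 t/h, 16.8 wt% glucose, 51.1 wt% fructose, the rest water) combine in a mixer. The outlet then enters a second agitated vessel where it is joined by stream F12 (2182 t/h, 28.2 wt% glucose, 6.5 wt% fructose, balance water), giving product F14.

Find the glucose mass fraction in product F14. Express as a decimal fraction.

0.2428

Overall, product flow = 2909.6 t/h.
glucose in = 470.2×0.102 + 257.4×0.168 + 2182×0.282 = 706.53 t/h.
glucose fraction in F14 = 0.2428.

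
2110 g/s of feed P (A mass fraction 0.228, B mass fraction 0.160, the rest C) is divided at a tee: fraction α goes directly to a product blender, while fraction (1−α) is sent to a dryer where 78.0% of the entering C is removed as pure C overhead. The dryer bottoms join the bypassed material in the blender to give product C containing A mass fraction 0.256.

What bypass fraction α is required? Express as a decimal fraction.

All 2110×0.228 = 481.08 g/s of A reaches C, so C = 481.08/0.256 = 1879.2 g/s and vapour = 230.78 g/s.
The evaporator receives (1−α)·2110 of feed at 0.612 C and removes 0.780 of that C:
0.780×0.612×(1−α)×2110 = 230.78
(1−α) = 230.78/1007.2 = 0.2291;  α = 0.7709.

0.771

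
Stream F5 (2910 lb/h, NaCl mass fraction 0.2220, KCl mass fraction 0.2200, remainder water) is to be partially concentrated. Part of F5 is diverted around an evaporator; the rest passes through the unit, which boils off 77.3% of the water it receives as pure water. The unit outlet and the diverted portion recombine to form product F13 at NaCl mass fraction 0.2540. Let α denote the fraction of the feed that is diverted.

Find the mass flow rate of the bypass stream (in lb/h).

All 2910×0.222 = 646.02 lb/h of NaCl reaches F13, so F13 = 646.02/0.254 = 2543.4 lb/h and vapour = 366.61 lb/h.
The evaporator receives (1−α)·2910 of feed at 0.558 water and removes 0.773 of that water:
0.773×0.558×(1−α)×2910 = 366.61
(1−α) = 366.61/1255.2 = 0.2921;  α = 0.7079.
Bypass flow = 0.7079×2910 = 2060 lb/h.

2060 lb/h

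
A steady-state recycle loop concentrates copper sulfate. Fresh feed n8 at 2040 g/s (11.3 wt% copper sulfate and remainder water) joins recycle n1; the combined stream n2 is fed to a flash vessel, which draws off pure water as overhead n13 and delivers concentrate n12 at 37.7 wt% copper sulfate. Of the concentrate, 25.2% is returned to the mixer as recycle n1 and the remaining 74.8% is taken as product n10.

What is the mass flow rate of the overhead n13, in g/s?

1429 g/s

Overall copper sulfate balance (none leaves overhead): copper sulfate in fresh feed = copper sulfate in product, i.e. 2040×0.113 = (1−0.252)·n12·0.377.
n12 = 230.52/(0.377×0.748) = 817.46 g/s.
Recycle n1 = 0.252×817.46 = 206 g/s.
Combined feed n2 = 2040 + 206 = 2246 g/s.
Overhead n13 = n2 − n12 = 2246 − 817.46 = 1428.5 g/s.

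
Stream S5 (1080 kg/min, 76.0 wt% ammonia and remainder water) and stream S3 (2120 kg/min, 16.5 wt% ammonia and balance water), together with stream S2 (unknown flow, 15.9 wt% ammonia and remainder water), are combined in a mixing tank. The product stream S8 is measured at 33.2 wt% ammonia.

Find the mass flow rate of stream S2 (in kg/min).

Let S2 be the unknown flow. Total out = 3200 + S2.
ammonia balance: 1170.6 + 0.159·S2 = 0.332·(3200 + S2)
(0.159 − 0.332)·S2 = 0.332×3200 − 1170.6 = -108.2
S2 = -108.2 / -0.173 = 625.43 kg/min

625.4 kg/min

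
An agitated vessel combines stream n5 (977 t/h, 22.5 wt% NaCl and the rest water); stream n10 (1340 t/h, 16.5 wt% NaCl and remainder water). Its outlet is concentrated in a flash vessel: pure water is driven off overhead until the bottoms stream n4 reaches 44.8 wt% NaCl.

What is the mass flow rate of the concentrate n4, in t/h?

NaCl entering = 977×0.225 + 1340×0.165 = 440.93 t/h.
All NaCl reports to n4, so n4 = 440.93/0.448 = 984.21 t/h.

984.2 t/h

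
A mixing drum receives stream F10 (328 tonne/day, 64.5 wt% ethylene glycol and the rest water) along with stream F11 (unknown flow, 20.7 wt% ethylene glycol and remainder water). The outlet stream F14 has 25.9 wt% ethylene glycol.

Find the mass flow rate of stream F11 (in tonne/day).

2435 tonne/day

Let F11 be the unknown flow. Total out = 328 + F11.
ethylene glycol balance: 211.56 + 0.207·F11 = 0.259·(328 + F11)
(0.207 − 0.259)·F11 = 0.259×328 − 211.56 = -126.61
F11 = -126.61 / -0.052 = 2434.8 tonne/day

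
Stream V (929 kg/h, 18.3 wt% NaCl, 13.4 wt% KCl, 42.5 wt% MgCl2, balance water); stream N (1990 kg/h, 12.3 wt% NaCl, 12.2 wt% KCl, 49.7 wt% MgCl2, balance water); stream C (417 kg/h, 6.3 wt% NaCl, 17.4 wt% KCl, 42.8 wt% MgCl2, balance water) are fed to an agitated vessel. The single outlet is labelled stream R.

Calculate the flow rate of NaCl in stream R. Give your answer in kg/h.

441 kg/h

NaCl out = NaCl in = 929×0.183 + 1990×0.123 + 417×0.063 = 441.05 kg/h.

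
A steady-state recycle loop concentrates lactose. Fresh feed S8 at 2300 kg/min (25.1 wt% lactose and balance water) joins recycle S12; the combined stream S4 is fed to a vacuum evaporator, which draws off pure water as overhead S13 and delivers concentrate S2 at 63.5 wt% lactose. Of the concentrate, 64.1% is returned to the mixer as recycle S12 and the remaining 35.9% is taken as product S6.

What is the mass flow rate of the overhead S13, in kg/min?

1391 kg/min

Overall lactose balance (none leaves overhead): lactose in fresh feed = lactose in product, i.e. 2300×0.251 = (1−0.641)·S2·0.635.
S2 = 577.3/(0.635×0.359) = 2532.4 kg/min.
Recycle S12 = 0.641×2532.4 = 1623.3 kg/min.
Combined feed S4 = 2300 + 1623.3 = 3923.3 kg/min.
Overhead S13 = S4 − S2 = 3923.3 − 2532.4 = 1390.9 kg/min.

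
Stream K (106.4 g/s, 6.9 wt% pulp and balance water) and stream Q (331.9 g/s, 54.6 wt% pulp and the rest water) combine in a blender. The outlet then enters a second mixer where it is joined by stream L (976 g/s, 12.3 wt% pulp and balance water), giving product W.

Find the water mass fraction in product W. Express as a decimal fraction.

Overall, product flow = 1414.3 g/s.
water in = 106.4×0.931 + 331.9×0.454 + 976×0.877 = 1105.7 g/s.
water fraction in W = 0.7818.

0.7818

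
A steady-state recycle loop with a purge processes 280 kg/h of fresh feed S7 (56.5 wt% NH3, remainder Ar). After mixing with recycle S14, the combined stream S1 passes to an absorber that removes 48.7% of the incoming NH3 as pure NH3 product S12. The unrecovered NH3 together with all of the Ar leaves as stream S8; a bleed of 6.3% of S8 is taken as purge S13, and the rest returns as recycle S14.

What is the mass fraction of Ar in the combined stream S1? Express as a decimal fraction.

Ar enters only via S7 and leaves only via the purge: 280×0.435 = 0.063×(Ar in S8), and the absorber passes all Ar, so Ar in S1 = Ar in S8 = 1933.3 kg/h.
NH3 in S1: m_A = 280×0.565 + (1−0.063)·(1−0.487)·m_A, so m_A = 158.2/0.5193 = 304.63 kg/h.
S1 = 304.63 + 1933.3 = 2238 kg/h.
Ar fraction in S1 = 1933.3/2238 = 0.864.

0.864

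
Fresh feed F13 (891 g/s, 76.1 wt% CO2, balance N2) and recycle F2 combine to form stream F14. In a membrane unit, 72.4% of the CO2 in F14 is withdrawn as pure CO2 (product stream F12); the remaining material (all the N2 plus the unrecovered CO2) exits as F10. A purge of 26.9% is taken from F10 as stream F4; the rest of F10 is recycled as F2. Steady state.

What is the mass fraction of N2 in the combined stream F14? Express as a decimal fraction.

N2 enters only via F13 and leaves only via the purge: 891×0.239 = 0.269×(N2 in F10), and the membrane unit passes all N2, so N2 in F14 = N2 in F10 = 791.63 g/s.
CO2 in F14: m_A = 891×0.761 + (1−0.269)·(1−0.724)·m_A, so m_A = 678.05/0.7982 = 849.43 g/s.
F14 = 849.43 + 791.63 = 1641.1 g/s.
N2 fraction in F14 = 791.63/1641.1 = 0.4824.

0.4824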